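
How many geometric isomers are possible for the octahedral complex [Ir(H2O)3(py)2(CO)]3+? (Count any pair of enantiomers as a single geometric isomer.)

The six octahedral sites form three mutually perpendicular trans pairs.
Working through the distinct placements yields 3 geometric isomers: H2O mer, py trans; H2O fac, py cis; H2O mer, py cis.

3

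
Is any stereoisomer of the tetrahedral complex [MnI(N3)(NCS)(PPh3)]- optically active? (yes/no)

yes

In a tetrahedral complex all four positions are equivalent and every pair of ligands is adjacent — there is no cis/trans distinction.
Only one geometric arrangement is possible; it has no improper symmetry element, so it exists as a pair of enantiomers (2 stereoisomers).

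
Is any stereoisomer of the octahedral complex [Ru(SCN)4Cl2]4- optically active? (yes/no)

no

In an octahedral complex each vertex has one trans partner and four cis neighbours.
Systematic placement gives 2 geometric isomers: Cl trans; Cl cis.
Each arrangement has an internal mirror plane or centre of symmetry, so none is chiral.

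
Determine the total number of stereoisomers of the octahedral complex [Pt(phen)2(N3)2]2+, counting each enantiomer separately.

The six octahedral sites form three mutually perpendicular trans pairs.
Each phen is bidentate and must span two cis positions.
Working through the distinct placements yields 2 geometric isomers: N3 trans; N3 cis (chiral).
One of these lacks any improper symmetry element and so occurs as an enantiomeric pair, giving 2 + 1 = 3 stereoisomers in total.

3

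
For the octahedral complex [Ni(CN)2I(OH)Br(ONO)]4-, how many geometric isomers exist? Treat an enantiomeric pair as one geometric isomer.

9

In an octahedral complex each vertex has one trans partner and four cis neighbours.
Systematic enumeration (placing each ligand type in turn and discarding arrangements equivalent by rotation or reflection) gives 9 geometric isomers.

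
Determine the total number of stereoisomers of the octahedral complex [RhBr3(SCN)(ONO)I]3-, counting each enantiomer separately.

5

The six octahedral sites form three mutually perpendicular trans pairs.
There are 4 geometric isomers: Br mer (3 arrangements); Br fac (chiral).
One of these lacks any improper symmetry element and so occurs as an enantiomeric pair, giving 4 + 1 = 5 stereoisomers in total.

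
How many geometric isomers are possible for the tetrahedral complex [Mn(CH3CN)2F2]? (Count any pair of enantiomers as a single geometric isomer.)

1

In a tetrahedral complex all four positions are equivalent and every pair of ligands is adjacent — there is no cis/trans distinction.
Only one geometric arrangement is possible.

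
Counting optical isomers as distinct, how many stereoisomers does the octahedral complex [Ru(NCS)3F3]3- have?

2

An octahedron has six vertices in three trans pairs; every non-trans pair is cis.
There are 2 geometric isomers: NCS mer; NCS fac.
Each arrangement has an internal mirror plane or centre of symmetry, so none is chiral.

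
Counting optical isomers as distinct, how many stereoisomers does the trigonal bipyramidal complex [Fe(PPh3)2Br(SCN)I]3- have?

A trigonal bipyramid has two axial and three equatorial sites, which are chemically inequivalent.
Systematic enumeration (placing each ligand type in turn and discarding arrangements equivalent by rotation or reflection) gives 7 geometric isomers.
Of these, 3 lack any improper symmetry element and so occur as enantiomeric pairs, giving 7 + 3 = 10 stereoisomers in total.

10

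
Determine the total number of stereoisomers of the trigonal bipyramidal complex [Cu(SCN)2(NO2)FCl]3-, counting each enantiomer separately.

In a trigonal bipyramid the two axial positions differ from the three equatorial ones.
Systematic enumeration (placing each ligand type in turn and discarding arrangements equivalent by rotation or reflection) gives 7 geometric isomers.
Of these, 3 lack any improper symmetry element and so occur as enantiomeric pairs, giving 7 + 3 = 10 stereoisomers in total.

10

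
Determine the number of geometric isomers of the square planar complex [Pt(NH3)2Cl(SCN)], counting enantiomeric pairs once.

2

A square has two trans pairs of vertices; adjacent vertices are cis.
The distinct arrangements are (2 in all): NH3 cis; NH3 trans.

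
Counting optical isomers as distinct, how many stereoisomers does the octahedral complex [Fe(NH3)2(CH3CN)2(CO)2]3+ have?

6

Working through the distinct placements yields 5 geometric isomers: NH3 trans, CH3CN trans, CO trans; NH3 cis, CH3CN trans, CO cis; NH3 trans, CH3CN cis, CO cis; NH3 cis, CH3CN cis, CO cis (chiral); NH3 cis, CH3CN cis, CO trans.
One of these lacks any improper symmetry element and so occurs as an enantiomeric pair, giving 5 + 1 = 6 stereoisomers in total.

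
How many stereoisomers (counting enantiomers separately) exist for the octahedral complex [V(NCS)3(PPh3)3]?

2

The six octahedral sites form three mutually perpendicular trans pairs.
Systematic placement gives 2 geometric isomers: NCS mer; NCS fac.
Each arrangement has an internal mirror plane or centre of symmetry, so none is chiral.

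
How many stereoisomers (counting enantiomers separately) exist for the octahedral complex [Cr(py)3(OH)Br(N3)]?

In an octahedral complex each vertex has one trans partner and four cis neighbours.
The distinct arrangements are (4 in all): py mer (3 arrangements); py fac (chiral).
One of these lacks any improper symmetry element and so occurs as an enantiomeric pair, giving 4 + 1 = 5 stereoisomers in total.

5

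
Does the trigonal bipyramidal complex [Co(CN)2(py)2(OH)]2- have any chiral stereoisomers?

yes

A trigonal bipyramid has two axial and three equatorial sites, which are chemically inequivalent.
Systematic enumeration (placing each ligand type in turn and discarding arrangements equivalent by rotation or reflection) gives 5 geometric isomers.
One of these lacks any improper symmetry element and so occurs as an enantiomeric pair, giving 5 + 1 = 6 stereoisomers in total.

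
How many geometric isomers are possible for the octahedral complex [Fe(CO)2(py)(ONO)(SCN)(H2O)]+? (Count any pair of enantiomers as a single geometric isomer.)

9

In an octahedral complex each vertex has one trans partner and four cis neighbours.
Systematic enumeration (placing each ligand type in turn and discarding arrangements equivalent by rotation or reflection) gives 9 geometric isomers.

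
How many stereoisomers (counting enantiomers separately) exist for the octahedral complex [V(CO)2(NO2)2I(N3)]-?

8

The distinct arrangements are (6 in all): CO trans, NO2 trans; CO trans, NO2 cis; CO cis, NO2 trans; CO cis, NO2 cis (3 arrangements, 2 chiral).
Of these, 2 lack any improper symmetry element and so occur as enantiomeric pairs, giving 6 + 2 = 8 stereoisomers in total.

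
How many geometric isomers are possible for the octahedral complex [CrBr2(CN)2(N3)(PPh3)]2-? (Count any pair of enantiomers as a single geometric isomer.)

An octahedron has six vertices in three trans pairs; every non-trans pair is cis.
There are 6 geometric isomers: Br trans, CN trans; Br trans, CN cis; Br cis, CN cis (3 arrangements, 2 chiral); Br cis, CN trans.

6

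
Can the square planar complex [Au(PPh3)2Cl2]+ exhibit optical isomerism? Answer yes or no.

no

In a square planar complex each vertex has one trans partner and two cis neighbours.
Systematic placement gives 2 geometric isomers: PPh3 cis; PPh3 trans.
Each arrangement has an internal mirror plane or centre of symmetry, so none is chiral.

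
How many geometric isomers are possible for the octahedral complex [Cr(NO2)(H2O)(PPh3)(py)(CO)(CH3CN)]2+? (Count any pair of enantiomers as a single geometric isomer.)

An octahedron has six vertices in three trans pairs; every non-trans pair is cis.
Placing the ligands in turn and identifying arrangements related by rotation or reflection leaves 15 distinct geometric isomers.

15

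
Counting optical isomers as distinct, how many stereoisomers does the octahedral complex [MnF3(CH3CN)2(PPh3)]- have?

The six octahedral sites form three mutually perpendicular trans pairs.
There are 3 geometric isomers: F mer, CH3CN trans; F fac, CH3CN cis; F mer, CH3CN cis.
Each arrangement has an internal mirror plane or centre of symmetry, so none is chiral.

3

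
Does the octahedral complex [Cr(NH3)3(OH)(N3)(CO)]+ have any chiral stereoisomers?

An octahedron has six vertices in three trans pairs; every non-trans pair is cis.
The distinct arrangements are (4 in all): NH3 mer (3 arrangements); NH3 fac (chiral).
One of these lacks any improper symmetry element and so occurs as an enantiomeric pair, giving 4 + 1 = 5 stereoisomers in total.

yes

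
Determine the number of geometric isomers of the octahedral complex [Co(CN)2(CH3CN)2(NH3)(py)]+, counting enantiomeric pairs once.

6

An octahedron has six vertices in three trans pairs; every non-trans pair is cis.
The distinct arrangements are (6 in all): CN trans, CH3CN trans; CN cis, CH3CN trans; CN cis, CH3CN cis (3 arrangements, 2 chiral); CN trans, CH3CN cis.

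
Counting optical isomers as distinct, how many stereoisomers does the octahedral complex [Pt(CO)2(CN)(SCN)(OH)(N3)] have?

15

The six octahedral sites form three mutually perpendicular trans pairs.
Exhaustive case analysis gives 9 geometric isomers.
Of these, 6 lack any improper symmetry element and so occur as enantiomeric pairs, giving 9 + 6 = 15 stereoisomers in total.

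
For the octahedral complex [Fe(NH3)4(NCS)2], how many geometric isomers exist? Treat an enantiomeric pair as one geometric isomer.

2

The six octahedral sites form three mutually perpendicular trans pairs.
Working through the distinct placements yields 2 geometric isomers: NCS trans; NCS cis.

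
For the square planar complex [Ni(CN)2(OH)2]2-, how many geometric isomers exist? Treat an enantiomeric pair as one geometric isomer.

Systematic placement gives 2 geometric isomers: CN cis; CN trans.

2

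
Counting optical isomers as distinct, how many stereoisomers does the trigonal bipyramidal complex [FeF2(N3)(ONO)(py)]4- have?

A trigonal bipyramid has two axial and three equatorial sites, which are chemically inequivalent.
Placing the ligands in turn and identifying arrangements related by rotation or reflection leaves 7 distinct geometric isomers.
Of these, 3 lack any improper symmetry element and so occur as enantiomeric pairs, giving 7 + 3 = 10 stereoisomers in total.

10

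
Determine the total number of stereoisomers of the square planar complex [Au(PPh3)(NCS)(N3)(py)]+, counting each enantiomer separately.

In a square planar complex each vertex has one trans partner and two cis neighbours.
Working through the distinct placements yields 3 geometric isomers: (N3/PPh3 trans, NCS/py trans); (N3/py trans, NCS/PPh3 trans); (N3/NCS trans, PPh3/py trans).
Each arrangement has an internal mirror plane or centre of symmetry, so none is chiral.

3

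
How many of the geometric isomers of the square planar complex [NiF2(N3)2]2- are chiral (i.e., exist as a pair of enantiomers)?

Systematic placement gives 2 geometric isomers: F cis; F trans.
Each arrangement has an internal mirror plane or centre of symmetry, so none is chiral.

0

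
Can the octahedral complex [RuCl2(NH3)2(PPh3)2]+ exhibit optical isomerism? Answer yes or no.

The six octahedral sites form three mutually perpendicular trans pairs.
Working through the distinct placements yields 5 geometric isomers: Cl trans, NH3 trans, PPh3 trans; Cl trans, NH3 cis, PPh3 cis; Cl cis, NH3 cis, PPh3 trans; Cl cis, NH3 cis, PPh3 cis (chiral); Cl cis, NH3 trans, PPh3 cis.
One of these lacks any improper symmetry element and so occurs as an enantiomeric pair, giving 5 + 1 = 6 stereoisomers in total.

yes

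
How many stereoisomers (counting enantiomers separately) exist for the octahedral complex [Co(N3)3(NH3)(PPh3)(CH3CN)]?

5

In an octahedral complex each vertex has one trans partner and four cis neighbours.
Systematic placement gives 4 geometric isomers: N3 mer (3 arrangements); N3 fac (chiral).
One of these lacks any improper symmetry element and so occurs as an enantiomeric pair, giving 4 + 1 = 5 stereoisomers in total.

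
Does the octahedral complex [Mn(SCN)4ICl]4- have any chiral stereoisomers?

The six octahedral sites form three mutually perpendicular trans pairs.
Systematic placement gives 2 geometric isomers: I and Cl mutually trans; I and Cl mutually cis.
Each arrangement has an internal mirror plane or centre of symmetry, so none is chiral.

no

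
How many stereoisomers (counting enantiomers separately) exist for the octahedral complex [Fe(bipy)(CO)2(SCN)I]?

The six octahedral sites form three mutually perpendicular trans pairs.
Each bipy is bidentate and must span two cis positions.
Systematic placement gives 4 geometric isomers: CO trans; CO cis (3 arrangements, 2 chiral).
Of these, 2 lack any improper symmetry element and so occur as enantiomeric pairs, giving 4 + 2 = 6 stereoisomers in total.

6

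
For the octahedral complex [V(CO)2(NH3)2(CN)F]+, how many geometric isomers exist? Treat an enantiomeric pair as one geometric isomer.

An octahedron has six vertices in three trans pairs; every non-trans pair is cis.
Working through the distinct placements yields 6 geometric isomers: CO cis, NH3 trans; CO cis, NH3 cis (3 arrangements, 2 chiral); CO trans, NH3 trans; CO trans, NH3 cis.

6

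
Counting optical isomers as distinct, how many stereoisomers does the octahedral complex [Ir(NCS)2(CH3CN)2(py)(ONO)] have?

Working through the distinct placements yields 6 geometric isomers: NCS trans, CH3CN trans; NCS cis, CH3CN trans; NCS cis, CH3CN cis (3 arrangements, 2 chiral); NCS trans, CH3CN cis.
Of these, 2 lack any improper symmetry element and so occur as enantiomeric pairs, giving 6 + 2 = 8 stereoisomers in total.

8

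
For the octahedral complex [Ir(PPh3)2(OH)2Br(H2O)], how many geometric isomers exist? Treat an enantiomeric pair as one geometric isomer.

An octahedron has six vertices in three trans pairs; every non-trans pair is cis.
The distinct arrangements are (6 in all): PPh3 trans, OH trans; PPh3 cis, OH cis (3 arrangements, 2 chiral); PPh3 trans, OH cis; PPh3 cis, OH trans.

6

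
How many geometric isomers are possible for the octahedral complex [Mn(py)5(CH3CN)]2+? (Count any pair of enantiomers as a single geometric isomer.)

1

The six octahedral sites form three mutually perpendicular trans pairs.
Only one geometric arrangement is possible.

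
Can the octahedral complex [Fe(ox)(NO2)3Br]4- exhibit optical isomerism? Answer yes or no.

no

In an octahedral complex each vertex has one trans partner and four cis neighbours.
Each ox is bidentate and must span two cis positions.
Systematic placement gives 2 geometric isomers: NO2 fac; NO2 mer.
Each arrangement has an internal mirror plane or centre of symmetry, so none is chiral.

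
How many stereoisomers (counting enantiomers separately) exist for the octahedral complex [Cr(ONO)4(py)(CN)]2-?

2

In an octahedral complex each vertex has one trans partner and four cis neighbours.
There are 2 geometric isomers: py and CN mutually cis; py and CN mutually trans.
Each arrangement has an internal mirror plane or centre of symmetry, so none is chiral.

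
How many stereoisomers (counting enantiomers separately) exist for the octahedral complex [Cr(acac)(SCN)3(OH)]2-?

2

Each acac is bidentate and must span two cis positions.
Systematic placement gives 2 geometric isomers: SCN fac; SCN mer.
Each arrangement has an internal mirror plane or centre of symmetry, so none is chiral.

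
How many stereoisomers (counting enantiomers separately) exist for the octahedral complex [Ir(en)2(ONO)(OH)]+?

3

An octahedron has six vertices in three trans pairs; every non-trans pair is cis.
Each en is bidentate and must span two cis positions.
There are 2 geometric isomers: ONO and OH mutually trans; ONO and OH mutually cis (chiral).
One of these lacks any improper symmetry element and so occurs as an enantiomeric pair, giving 2 + 1 = 3 stereoisomers in total.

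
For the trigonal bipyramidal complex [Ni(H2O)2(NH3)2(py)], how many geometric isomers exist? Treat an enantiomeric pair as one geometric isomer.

5

In a trigonal bipyramid the two axial positions differ from the three equatorial ones.
Exhaustive case analysis gives 5 geometric isomers.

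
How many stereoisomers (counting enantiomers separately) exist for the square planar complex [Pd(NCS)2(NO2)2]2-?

2

In a square planar complex each vertex has one trans partner and two cis neighbours.
The distinct arrangements are (2 in all): NCS cis; NCS trans.
Each arrangement has an internal mirror plane or centre of symmetry, so none is chiral.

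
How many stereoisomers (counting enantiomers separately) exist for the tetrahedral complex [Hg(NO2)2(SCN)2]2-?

In a tetrahedral complex all four positions are equivalent and every pair of ligands is adjacent — there is no cis/trans distinction.
Only one geometric arrangement is possible.

1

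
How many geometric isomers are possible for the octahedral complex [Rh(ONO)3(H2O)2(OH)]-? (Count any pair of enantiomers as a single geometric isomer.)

3

The six octahedral sites form three mutually perpendicular trans pairs.
Working through the distinct placements yields 3 geometric isomers: ONO mer, H2O trans; ONO mer, H2O cis; ONO fac, H2O cis.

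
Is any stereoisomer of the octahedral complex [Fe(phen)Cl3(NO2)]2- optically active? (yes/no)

no

The six octahedral sites form three mutually perpendicular trans pairs.
Each phen is bidentate and must span two cis positions.
The distinct arrangements are (2 in all): Cl mer; Cl fac.
Each arrangement has an internal mirror plane or centre of symmetry, so none is chiral.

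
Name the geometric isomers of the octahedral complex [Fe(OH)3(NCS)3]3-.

fac and mer

Working through the distinct placements yields 2 geometric isomers: OH mer; OH fac.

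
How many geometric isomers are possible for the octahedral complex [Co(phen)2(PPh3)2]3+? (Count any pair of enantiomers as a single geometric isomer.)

In an octahedral complex each vertex has one trans partner and four cis neighbours.
Each phen is bidentate and must span two cis positions.
There are 2 geometric isomers: PPh3 trans; PPh3 cis (chiral).

2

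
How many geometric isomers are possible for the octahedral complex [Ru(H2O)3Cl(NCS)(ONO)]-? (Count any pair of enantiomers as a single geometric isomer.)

4

An octahedron has six vertices in three trans pairs; every non-trans pair is cis.
Working through the distinct placements yields 4 geometric isomers: H2O mer (3 arrangements); H2O fac (chiral).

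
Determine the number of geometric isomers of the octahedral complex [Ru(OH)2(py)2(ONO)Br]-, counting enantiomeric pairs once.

6

An octahedron has six vertices in three trans pairs; every non-trans pair is cis.
The distinct arrangements are (6 in all): OH cis, py trans; OH cis, py cis (3 arrangements, 2 chiral); OH trans, py trans; OH trans, py cis.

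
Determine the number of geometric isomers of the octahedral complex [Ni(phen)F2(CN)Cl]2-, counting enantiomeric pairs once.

The six octahedral sites form three mutually perpendicular trans pairs.
Each phen is bidentate and must span two cis positions.
There are 4 geometric isomers: F cis (3 arrangements, 2 chiral); F trans.

4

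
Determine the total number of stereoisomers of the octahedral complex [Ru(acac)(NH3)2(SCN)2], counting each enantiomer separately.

An octahedron has six vertices in three trans pairs; every non-trans pair is cis.
Each acac is bidentate and must span two cis positions.
The distinct arrangements are (3 in all): NH3 trans, SCN cis; NH3 cis, SCN cis (chiral); NH3 cis, SCN trans.
One of these lacks any improper symmetry element and so occurs as an enantiomeric pair, giving 3 + 1 = 4 stereoisomers in total.

4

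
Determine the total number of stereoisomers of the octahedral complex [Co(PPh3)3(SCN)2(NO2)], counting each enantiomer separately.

An octahedron has six vertices in three trans pairs; every non-trans pair is cis.
There are 3 geometric isomers: PPh3 mer, SCN trans; PPh3 fac, SCN cis; PPh3 mer, SCN cis.
Each arrangement has an internal mirror plane or centre of symmetry, so none is chiral.

3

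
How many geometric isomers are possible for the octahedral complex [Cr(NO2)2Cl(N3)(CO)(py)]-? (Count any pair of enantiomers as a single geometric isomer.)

9

In an octahedral complex each vertex has one trans partner and four cis neighbours.
Placing the ligands in turn and identifying arrangements related by rotation or reflection leaves 9 distinct geometric isomers.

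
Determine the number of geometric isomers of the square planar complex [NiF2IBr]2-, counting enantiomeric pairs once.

In a square planar complex each vertex has one trans partner and two cis neighbours.
The distinct arrangements are (2 in all): F cis; F trans.

2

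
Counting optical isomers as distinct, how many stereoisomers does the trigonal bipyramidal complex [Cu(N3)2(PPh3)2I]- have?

6

A trigonal bipyramid has two axial and three equatorial sites, which are chemically inequivalent.
Exhaustive case analysis gives 5 geometric isomers.
One of these lacks any improper symmetry element and so occurs as an enantiomeric pair, giving 5 + 1 = 6 stereoisomers in total.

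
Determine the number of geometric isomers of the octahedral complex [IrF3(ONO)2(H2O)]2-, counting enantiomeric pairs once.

3

There are 3 geometric isomers: F mer, ONO trans; F mer, ONO cis; F fac, ONO cis.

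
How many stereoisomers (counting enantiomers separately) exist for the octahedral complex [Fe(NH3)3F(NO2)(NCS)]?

5

In an octahedral complex each vertex has one trans partner and four cis neighbours.
Systematic placement gives 4 geometric isomers: NH3 mer (3 arrangements); NH3 fac (chiral).
One of these lacks any improper symmetry element and so occurs as an enantiomeric pair, giving 4 + 1 = 5 stereoisomers in total.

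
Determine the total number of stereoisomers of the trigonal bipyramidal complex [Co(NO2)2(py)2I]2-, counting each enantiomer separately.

6

A trigonal bipyramid has two axial and three equatorial sites, which are chemically inequivalent.
Systematic enumeration (placing each ligand type in turn and discarding arrangements equivalent by rotation or reflection) gives 5 geometric isomers.
One of these lacks any improper symmetry element and so occurs as an enantiomeric pair, giving 5 + 1 = 6 stereoisomers in total.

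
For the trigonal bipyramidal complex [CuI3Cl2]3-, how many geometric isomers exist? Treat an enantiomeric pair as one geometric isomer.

3

A trigonal bipyramid has two axial and three equatorial sites, which are chemically inequivalent.
Systematic placement gives 3 geometric isomers: Cl both axial; Cl one axial, one equatorial; Cl both equatorial.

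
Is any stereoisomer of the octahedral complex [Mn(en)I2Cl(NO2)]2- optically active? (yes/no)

yes

In an octahedral complex each vertex has one trans partner and four cis neighbours.
Each en is bidentate and must span two cis positions.
Working through the distinct placements yields 4 geometric isomers: I cis (3 arrangements, 2 chiral); I trans.
Of these, 2 lack any improper symmetry element and so occur as enantiomeric pairs, giving 4 + 2 = 6 stereoisomers in total.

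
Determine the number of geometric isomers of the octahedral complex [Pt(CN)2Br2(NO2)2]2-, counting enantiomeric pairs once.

Systematic placement gives 5 geometric isomers: CN trans, Br trans, NO2 trans; CN cis, Br trans, NO2 cis; CN cis, Br cis, NO2 trans; CN cis, Br cis, NO2 cis (chiral); CN trans, Br cis, NO2 cis.

5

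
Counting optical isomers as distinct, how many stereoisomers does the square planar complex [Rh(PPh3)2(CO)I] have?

The distinct arrangements are (2 in all): PPh3 cis; PPh3 trans.
Each arrangement has an internal mirror plane or centre of symmetry, so none is chiral.

2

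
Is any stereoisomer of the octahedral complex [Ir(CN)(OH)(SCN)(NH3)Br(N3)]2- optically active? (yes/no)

Systematic enumeration (placing each ligand type in turn and discarding arrangements equivalent by rotation or reflection) gives 15 geometric isomers.
Of these, 15 lack any improper symmetry element and so occur as enantiomeric pairs, giving 15 + 15 = 30 stereoisomers in total.

yes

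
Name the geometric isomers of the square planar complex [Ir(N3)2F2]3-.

In a square planar complex each vertex has one trans partner and two cis neighbours.
Working through the distinct placements yields 2 geometric isomers: N3 cis; N3 trans.

cis and trans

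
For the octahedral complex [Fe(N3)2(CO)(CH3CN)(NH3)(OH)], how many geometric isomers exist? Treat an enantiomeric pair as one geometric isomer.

The six octahedral sites form three mutually perpendicular trans pairs.
Systematic enumeration (placing each ligand type in turn and discarding arrangements equivalent by rotation or reflection) gives 9 geometric isomers.

9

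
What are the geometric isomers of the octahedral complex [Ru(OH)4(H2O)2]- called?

An octahedron has six vertices in three trans pairs; every non-trans pair is cis.
There are 2 geometric isomers: H2O trans; H2O cis.

cis and trans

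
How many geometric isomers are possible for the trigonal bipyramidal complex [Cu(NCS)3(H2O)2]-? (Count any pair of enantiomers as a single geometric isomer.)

A trigonal bipyramid has two axial and three equatorial sites, which are chemically inequivalent.
The distinct arrangements are (3 in all): H2O both axial; H2O one axial, one equatorial; H2O both equatorial.

3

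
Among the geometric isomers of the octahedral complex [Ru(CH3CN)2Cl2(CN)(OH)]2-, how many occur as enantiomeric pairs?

The six octahedral sites form three mutually perpendicular trans pairs.
Working through the distinct placements yields 6 geometric isomers: CH3CN trans, Cl cis; CH3CN trans, Cl trans; CH3CN cis, Cl cis (3 arrangements, 2 chiral); CH3CN cis, Cl trans.
Of these, 2 lack any improper symmetry element and so occur as enantiomeric pairs, giving 6 + 2 = 8 stereoisomers in total.

2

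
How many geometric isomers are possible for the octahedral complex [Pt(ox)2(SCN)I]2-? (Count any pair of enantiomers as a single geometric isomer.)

2

The six octahedral sites form three mutually perpendicular trans pairs.
Each ox is bidentate and must span two cis positions.
Working through the distinct placements yields 2 geometric isomers: SCN and I mutually trans; SCN and I mutually cis (chiral).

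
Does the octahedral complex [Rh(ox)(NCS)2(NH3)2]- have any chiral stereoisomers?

An octahedron has six vertices in three trans pairs; every non-trans pair is cis.
Each ox is bidentate and must span two cis positions.
Systematic placement gives 3 geometric isomers: NCS trans, NH3 cis; NCS cis, NH3 cis (chiral); NCS cis, NH3 trans.
One of these lacks any improper symmetry element and so occurs as an enantiomeric pair, giving 3 + 1 = 4 stereoisomers in total.

yes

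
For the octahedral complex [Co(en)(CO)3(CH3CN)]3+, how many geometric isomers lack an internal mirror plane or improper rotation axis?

In an octahedral complex each vertex has one trans partner and four cis neighbours.
Each en is bidentate and must span two cis positions.
Working through the distinct placements yields 2 geometric isomers: CO fac; CO mer.
Each arrangement has an internal mirror plane or centre of symmetry, so none is chiral.

0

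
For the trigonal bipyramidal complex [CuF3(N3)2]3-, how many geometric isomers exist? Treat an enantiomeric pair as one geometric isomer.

3

A trigonal bipyramid has two axial and three equatorial sites, which are chemically inequivalent.
The distinct arrangements are (3 in all): N3 both equatorial; N3 one axial, one equatorial; N3 both axial.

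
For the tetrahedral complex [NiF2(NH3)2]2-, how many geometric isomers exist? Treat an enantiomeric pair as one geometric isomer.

1

All four vertices of a tetrahedron are equivalent and mutually adjacent, so cis/trans isomerism cannot arise.
Only one geometric arrangement is possible.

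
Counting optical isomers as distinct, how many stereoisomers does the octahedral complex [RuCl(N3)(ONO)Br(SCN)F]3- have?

Systematic enumeration (placing each ligand type in turn and discarding arrangements equivalent by rotation or reflection) gives 15 geometric isomers.
Of these, 15 lack any improper symmetry element and so occur as enantiomeric pairs, giving 15 + 15 = 30 stereoisomers in total.

30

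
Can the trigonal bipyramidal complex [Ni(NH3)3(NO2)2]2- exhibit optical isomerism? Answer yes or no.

no

A trigonal bipyramid has two axial and three equatorial sites, which are chemically inequivalent.
The distinct arrangements are (3 in all): NO2 both equatorial; NO2 one axial, one equatorial; NO2 both axial.
Each arrangement has an internal mirror plane or centre of symmetry, so none is chiral.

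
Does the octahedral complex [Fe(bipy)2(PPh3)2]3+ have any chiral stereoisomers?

In an octahedral complex each vertex has one trans partner and four cis neighbours.
Each bipy is bidentate and must span two cis positions.
The distinct arrangements are (2 in all): PPh3 trans; PPh3 cis (chiral).
One of these lacks any improper symmetry element and so occurs as an enantiomeric pair, giving 2 + 1 = 3 stereoisomers in total.

yes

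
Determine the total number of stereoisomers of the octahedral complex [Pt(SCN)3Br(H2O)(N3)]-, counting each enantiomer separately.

5

Systematic placement gives 4 geometric isomers: SCN mer (3 arrangements); SCN fac (chiral).
One of these lacks any improper symmetry element and so occurs as an enantiomeric pair, giving 4 + 1 = 5 stereoisomers in total.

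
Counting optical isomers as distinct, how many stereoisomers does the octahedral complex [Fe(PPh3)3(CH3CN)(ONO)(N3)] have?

The six octahedral sites form three mutually perpendicular trans pairs.
Systematic placement gives 4 geometric isomers: PPh3 mer (3 arrangements); PPh3 fac (chiral).
One of these lacks any improper symmetry element and so occurs as an enantiomeric pair, giving 4 + 1 = 5 stereoisomers in total.

5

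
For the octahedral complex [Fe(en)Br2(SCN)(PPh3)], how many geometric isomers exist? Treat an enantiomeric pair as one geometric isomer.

4

In an octahedral complex each vertex has one trans partner and four cis neighbours.
Each en is bidentate and must span two cis positions.
The distinct arrangements are (4 in all): Br trans; Br cis (3 arrangements, 2 chiral).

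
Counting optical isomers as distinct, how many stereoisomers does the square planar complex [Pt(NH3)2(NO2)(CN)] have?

In a square planar complex each vertex has one trans partner and two cis neighbours.
The distinct arrangements are (2 in all): NH3 cis; NH3 trans.
Each arrangement has an internal mirror plane or centre of symmetry, so none is chiral.

2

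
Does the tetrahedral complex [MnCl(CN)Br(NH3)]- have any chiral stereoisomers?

All four vertices of a tetrahedron are equivalent and mutually adjacent, so cis/trans isomerism cannot arise.
Only one geometric arrangement is possible; it has no improper symmetry element, so it exists as a pair of enantiomers (2 stereoisomers).

yes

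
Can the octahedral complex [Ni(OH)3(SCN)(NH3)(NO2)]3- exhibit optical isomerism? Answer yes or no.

The six octahedral sites form three mutually perpendicular trans pairs.
The distinct arrangements are (4 in all): OH mer (3 arrangements); OH fac (chiral).
One of these lacks any improper symmetry element and so occurs as an enantiomeric pair, giving 4 + 1 = 5 stereoisomers in total.

yes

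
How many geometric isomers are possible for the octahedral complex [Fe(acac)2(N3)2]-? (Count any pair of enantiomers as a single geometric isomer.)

An octahedron has six vertices in three trans pairs; every non-trans pair is cis.
Each acac is bidentate and must span two cis positions.
The distinct arrangements are (2 in all): N3 trans; N3 cis (chiral).

2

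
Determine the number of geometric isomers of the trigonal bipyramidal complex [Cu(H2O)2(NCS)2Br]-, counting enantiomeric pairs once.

A trigonal bipyramid has two axial and three equatorial sites, which are chemically inequivalent.
Systematic enumeration (placing each ligand type in turn and discarding arrangements equivalent by rotation or reflection) gives 5 geometric isomers.

5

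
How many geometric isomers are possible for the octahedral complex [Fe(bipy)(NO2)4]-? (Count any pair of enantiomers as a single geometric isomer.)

In an octahedral complex each vertex has one trans partner and four cis neighbours.
Each bipy is bidentate and must span two cis positions.
Only one geometric arrangement is possible.

1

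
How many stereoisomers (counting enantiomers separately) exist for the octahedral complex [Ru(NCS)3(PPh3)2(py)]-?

3

The six octahedral sites form three mutually perpendicular trans pairs.
Systematic placement gives 3 geometric isomers: NCS mer, PPh3 cis; NCS mer, PPh3 trans; NCS fac, PPh3 cis.
Each arrangement has an internal mirror plane or centre of symmetry, so none is chiral.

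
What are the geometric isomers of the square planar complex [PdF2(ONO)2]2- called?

cis and trans

In a square planar complex each vertex has one trans partner and two cis neighbours.
There are 2 geometric isomers: F cis; F trans.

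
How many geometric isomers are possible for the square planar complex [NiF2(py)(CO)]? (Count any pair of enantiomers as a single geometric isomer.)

A square has two trans pairs of vertices; adjacent vertices are cis.
There are 2 geometric isomers: F cis; F trans.

2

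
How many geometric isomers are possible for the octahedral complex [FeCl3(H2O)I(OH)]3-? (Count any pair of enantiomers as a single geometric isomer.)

4

The distinct arrangements are (4 in all): Cl mer (3 arrangements); Cl fac (chiral).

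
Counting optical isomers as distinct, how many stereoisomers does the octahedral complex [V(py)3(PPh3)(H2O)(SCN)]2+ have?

5

The six octahedral sites form three mutually perpendicular trans pairs.
Working through the distinct placements yields 4 geometric isomers: py mer (3 arrangements); py fac (chiral).
One of these lacks any improper symmetry element and so occurs as an enantiomeric pair, giving 4 + 1 = 5 stereoisomers in total.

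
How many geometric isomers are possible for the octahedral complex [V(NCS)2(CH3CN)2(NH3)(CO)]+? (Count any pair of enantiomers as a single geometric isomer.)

6

In an octahedral complex each vertex has one trans partner and four cis neighbours.
Systematic placement gives 6 geometric isomers: NCS cis, CH3CN trans; NCS trans, CH3CN trans; NCS cis, CH3CN cis (3 arrangements, 2 chiral); NCS trans, CH3CN cis.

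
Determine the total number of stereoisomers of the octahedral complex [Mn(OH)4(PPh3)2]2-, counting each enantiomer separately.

2

The six octahedral sites form three mutually perpendicular trans pairs.
Working through the distinct placements yields 2 geometric isomers: PPh3 trans; PPh3 cis.
Each arrangement has an internal mirror plane or centre of symmetry, so none is chiral.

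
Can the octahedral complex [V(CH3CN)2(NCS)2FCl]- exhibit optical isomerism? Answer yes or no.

yes

The six octahedral sites form three mutually perpendicular trans pairs.
There are 6 geometric isomers: CH3CN trans, NCS trans; CH3CN trans, NCS cis; CH3CN cis, NCS trans; CH3CN cis, NCS cis (3 arrangements, 2 chiral).
Of these, 2 lack any improper symmetry element and so occur as enantiomeric pairs, giving 6 + 2 = 8 stereoisomers in total.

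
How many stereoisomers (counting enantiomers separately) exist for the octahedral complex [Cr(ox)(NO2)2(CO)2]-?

4

Each ox is bidentate and must span two cis positions.
There are 3 geometric isomers: NO2 cis, CO trans; NO2 cis, CO cis (chiral); NO2 trans, CO cis.
One of these lacks any improper symmetry element and so occurs as an enantiomeric pair, giving 3 + 1 = 4 stereoisomers in total.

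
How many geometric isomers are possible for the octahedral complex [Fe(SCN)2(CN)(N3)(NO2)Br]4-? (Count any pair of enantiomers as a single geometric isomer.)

In an octahedral complex each vertex has one trans partner and four cis neighbours.
Systematic enumeration (placing each ligand type in turn and discarding arrangements equivalent by rotation or reflection) gives 9 geometric isomers.

9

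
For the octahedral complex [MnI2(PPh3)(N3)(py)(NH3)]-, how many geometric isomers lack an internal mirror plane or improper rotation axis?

The six octahedral sites form three mutually perpendicular trans pairs.
Placing the ligands in turn and identifying arrangements related by rotation or reflection leaves 9 distinct geometric isomers.
Of these, 6 lack any improper symmetry element and so occur as enantiomeric pairs, giving 9 + 6 = 15 stereoisomers in total.

6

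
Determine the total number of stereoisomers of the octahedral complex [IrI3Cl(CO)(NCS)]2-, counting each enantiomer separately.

Working through the distinct placements yields 4 geometric isomers: I mer (3 arrangements); I fac (chiral).
One of these lacks any improper symmetry element and so occurs as an enantiomeric pair, giving 4 + 1 = 5 stereoisomers in total.

5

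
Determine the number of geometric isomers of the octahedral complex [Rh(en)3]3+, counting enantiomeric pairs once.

1

An octahedron has six vertices in three trans pairs; every non-trans pair is cis.
Each en is bidentate and must span two cis positions.
Only one geometric arrangement is possible; it has no improper symmetry element, so it exists as a pair of enantiomers (2 stereoisomers).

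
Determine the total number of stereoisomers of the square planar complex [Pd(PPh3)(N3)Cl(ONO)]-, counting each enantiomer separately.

3

In a square planar complex each vertex has one trans partner and two cis neighbours.
Systematic placement gives 3 geometric isomers: (Cl/ONO trans, N3/PPh3 trans); (Cl/PPh3 trans, N3/ONO trans); (Cl/N3 trans, ONO/PPh3 trans).
Each arrangement has an internal mirror plane or centre of symmetry, so none is chiral.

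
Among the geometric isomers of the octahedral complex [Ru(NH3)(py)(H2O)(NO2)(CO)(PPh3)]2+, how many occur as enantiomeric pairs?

15

Placing the ligands in turn and identifying arrangements related by rotation or reflection leaves 15 distinct geometric isomers.
Of these, 15 lack any improper symmetry element and so occur as enantiomeric pairs, giving 15 + 15 = 30 stereoisomers in total.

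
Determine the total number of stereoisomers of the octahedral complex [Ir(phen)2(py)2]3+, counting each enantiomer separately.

3

Each phen is bidentate and must span two cis positions.
The distinct arrangements are (2 in all): py trans; py cis (chiral).
One of these lacks any improper symmetry element and so occurs as an enantiomeric pair, giving 2 + 1 = 3 stereoisomers in total.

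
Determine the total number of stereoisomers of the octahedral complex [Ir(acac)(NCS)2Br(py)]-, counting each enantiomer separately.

In an octahedral complex each vertex has one trans partner and four cis neighbours.
Each acac is bidentate and must span two cis positions.
There are 4 geometric isomers: NCS cis (3 arrangements, 2 chiral); NCS trans.
Of these, 2 lack any improper symmetry element and so occur as enantiomeric pairs, giving 4 + 2 = 6 stereoisomers in total.

6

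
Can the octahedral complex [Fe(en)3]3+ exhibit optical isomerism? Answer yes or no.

In an octahedral complex each vertex has one trans partner and four cis neighbours.
Each en is bidentate and must span two cis positions.
Only one geometric arrangement is possible; it has no improper symmetry element, so it exists as a pair of enantiomers (2 stereoisomers).

yes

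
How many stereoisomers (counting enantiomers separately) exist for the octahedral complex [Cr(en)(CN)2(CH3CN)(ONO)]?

An octahedron has six vertices in three trans pairs; every non-trans pair is cis.
Each en is bidentate and must span two cis positions.
Systematic placement gives 4 geometric isomers: CN cis (3 arrangements, 2 chiral); CN trans.
Of these, 2 lack any improper symmetry element and so occur as enantiomeric pairs, giving 4 + 2 = 6 stereoisomers in total.

6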